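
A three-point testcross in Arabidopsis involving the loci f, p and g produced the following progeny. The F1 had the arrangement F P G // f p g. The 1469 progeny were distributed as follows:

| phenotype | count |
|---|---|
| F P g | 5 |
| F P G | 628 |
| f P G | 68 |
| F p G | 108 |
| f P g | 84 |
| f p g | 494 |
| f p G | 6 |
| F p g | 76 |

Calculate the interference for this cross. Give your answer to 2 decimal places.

0.49

The two rarest classes, F P g and f p G, are the double crossovers. Comparing them with the parentals, only the g allele has switched, so g is the middle locus and the order is f – g – p.
f–g: (144 + 11)/1469 = 0.1055; g–p: (192 + 11)/1469 = 0.1382.
Expected DCO frequency = 0.1055 × 0.1382 ≈ 0.01458; observed = 11/1469 ≈ 0.00749.
Coefficient of coincidence = 0.00749/0.01458 ≈ 0.51; interference = 1 − 0.51 = 0.49.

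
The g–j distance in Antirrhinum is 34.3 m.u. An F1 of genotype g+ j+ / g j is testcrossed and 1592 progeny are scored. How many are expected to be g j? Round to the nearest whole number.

523

A map distance of 34.3 m.u. corresponds to a recombination frequency of 0.343.
The F1 is g+ j+ / g j, so g j is a parental gamete class with expected frequency (1 − r)/2 = 0.657/2 = 0.3285.
Expected number = 0.3285 × 1592 = 522.97 ≈ 523.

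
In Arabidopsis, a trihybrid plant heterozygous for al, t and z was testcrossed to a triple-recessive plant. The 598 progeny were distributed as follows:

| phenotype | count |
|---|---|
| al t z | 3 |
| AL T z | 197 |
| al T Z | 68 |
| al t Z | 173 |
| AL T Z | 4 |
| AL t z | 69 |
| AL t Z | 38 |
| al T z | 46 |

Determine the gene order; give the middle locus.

z

The two most frequent reciprocal classes, al t Z and AL T z, are the parental types, so the F1 was al t Z / AL T z.
The two rarest classes, al t z and AL T Z, are the double crossovers. Comparing them with the parentals, only the z allele has switched, so z is the middle locus and the order is al – z – t.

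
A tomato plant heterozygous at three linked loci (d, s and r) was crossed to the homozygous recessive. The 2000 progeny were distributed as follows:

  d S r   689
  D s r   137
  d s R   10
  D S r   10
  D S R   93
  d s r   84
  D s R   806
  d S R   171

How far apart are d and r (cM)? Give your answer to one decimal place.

The two most frequent reciprocal classes, d S r and D s R, are the parental types, so the F1 was d S r / D s R.
The two rarest classes, D S r and d s R, are the double crossovers. Comparing them with the parentals, only the d allele has switched, so d is the middle locus and the order is r – d – s.
Crossovers in the r–d interval produce the single-crossover classes d S R and D s r (171 + 137 = 308) plus the double crossovers (20).
RF(r–d) = (308 + 20) / 2000 = 328/2000 = 0.1640 → 16.4 cM.

16.4 cM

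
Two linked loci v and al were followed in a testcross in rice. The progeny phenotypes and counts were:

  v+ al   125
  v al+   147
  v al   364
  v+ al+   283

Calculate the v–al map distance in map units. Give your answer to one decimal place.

29.6 map units

The two most frequent classes, v+ al+ (283) and v al (364), are the parental types, so the F1 was v+ al+ / v al.
The recombinant classes are v+ al and v al+: 125 + 147 = 272.
Recombination frequency = 272/919 = 0.2960 ≈ 29.6%, i.e. 29.6 map units.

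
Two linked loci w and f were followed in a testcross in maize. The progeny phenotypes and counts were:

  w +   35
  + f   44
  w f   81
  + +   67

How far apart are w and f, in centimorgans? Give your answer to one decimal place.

The two most frequent classes, + + (67) and w f (81), are the parental types, so the F1 was + + / w f.
The recombinant classes are + f and w +: 44 + 35 = 79.
Recombination frequency = 79/227 = 0.3480 ≈ 34.8%, i.e. 34.8 centimorgans.

34.8 centimorgans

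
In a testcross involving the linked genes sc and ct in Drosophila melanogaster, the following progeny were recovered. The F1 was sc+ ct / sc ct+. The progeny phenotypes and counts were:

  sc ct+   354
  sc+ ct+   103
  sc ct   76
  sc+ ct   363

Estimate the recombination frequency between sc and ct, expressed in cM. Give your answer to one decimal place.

The recombinant classes are sc+ ct+ and sc ct: 103 + 76 = 179.
Recombination frequency = 179/896 = 0.1998 ≈ 20.0%, i.e. 20.0 cM.

20.0 cM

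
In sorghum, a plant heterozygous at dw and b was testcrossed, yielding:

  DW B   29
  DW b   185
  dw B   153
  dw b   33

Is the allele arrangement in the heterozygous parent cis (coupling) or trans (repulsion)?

trans

The two most frequent classes are DW b (185) and dw B (153); these are the parental (non-recombinant) types.
So the F1 carried DW b on one chromosome and dw B on the other — the recessive alleles are on opposite chromosomes (trans / repulsion).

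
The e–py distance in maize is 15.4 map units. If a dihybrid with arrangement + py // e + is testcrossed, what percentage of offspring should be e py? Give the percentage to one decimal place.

7.7%

A map distance of 15.4 map units corresponds to a recombination frequency of 0.154.
The F1 is + py / e +, so e py is a recombinant gamete class with expected frequency r/2 = 0.154/2 = 0.0770.
That is 0.0770 = 7.7% of the progeny.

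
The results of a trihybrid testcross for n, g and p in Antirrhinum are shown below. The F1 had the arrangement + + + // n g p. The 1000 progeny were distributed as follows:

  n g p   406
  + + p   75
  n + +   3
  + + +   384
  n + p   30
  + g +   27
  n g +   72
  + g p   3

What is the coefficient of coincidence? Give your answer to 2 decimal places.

0.62

The two rarest classes, n + + and + g p, are the double crossovers. Comparing them with the parentals, only the n allele has switched, so n is the middle locus and the order is g – n – p.
g–n: (57 + 6)/1000 = 0.0630; n–p: (147 + 6)/1000 = 0.1530.
Expected DCO frequency = 0.0630 × 0.1530 ≈ 0.00964; observed = 6/1000 ≈ 0.00600.
Coefficient of coincidence = 0.00600/0.00964 ≈ 0.62.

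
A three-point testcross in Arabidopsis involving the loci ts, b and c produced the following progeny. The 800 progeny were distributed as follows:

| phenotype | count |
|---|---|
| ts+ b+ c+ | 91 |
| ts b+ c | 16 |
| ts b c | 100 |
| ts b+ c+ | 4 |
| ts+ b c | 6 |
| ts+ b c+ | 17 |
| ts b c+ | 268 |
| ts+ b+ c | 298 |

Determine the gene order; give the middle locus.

b

The two most frequent reciprocal classes, ts b c+ and ts+ b+ c, are the parental types, so the F1 was ts b c+ / ts+ b+ c.
The two rarest classes, ts b+ c+ and ts+ b c, are the double crossovers. Comparing them with the parentals, only the b allele has switched, so b is the middle locus and the order is c – b – ts.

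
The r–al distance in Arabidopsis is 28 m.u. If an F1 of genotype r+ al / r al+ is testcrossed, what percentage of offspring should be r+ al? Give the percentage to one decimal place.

36.0%

A map distance of 28 m.u. corresponds to a recombination frequency of 0.280.
The F1 is r+ al / r al+, so r+ al is a parental gamete class with expected frequency (1 − r)/2 = 0.720/2 = 0.3600.
That is 0.3600 = 36.0% of the progeny.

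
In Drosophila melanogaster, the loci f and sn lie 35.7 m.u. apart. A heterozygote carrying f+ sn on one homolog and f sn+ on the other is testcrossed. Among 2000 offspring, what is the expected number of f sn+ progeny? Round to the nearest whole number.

A map distance of 35.7 m.u. corresponds to a recombination frequency of 0.357.
The F1 is f+ sn / f sn+, so f sn+ is a parental gamete class with expected frequency (1 − r)/2 = 0.643/2 = 0.3215.
Expected number = 0.3215 × 2000 = 643.00 ≈ 643.

643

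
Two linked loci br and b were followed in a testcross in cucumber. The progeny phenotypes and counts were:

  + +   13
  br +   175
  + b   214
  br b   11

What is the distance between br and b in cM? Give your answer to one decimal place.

The two most frequent classes, + b (214) and br + (175), are the parental types, so the F1 was + b / br +.
The recombinant classes are + + and br b: 13 + 11 = 24.
Recombination frequency = 24/413 = 0.0581 ≈ 5.8%, i.e. 5.8 cM.

5.8 cM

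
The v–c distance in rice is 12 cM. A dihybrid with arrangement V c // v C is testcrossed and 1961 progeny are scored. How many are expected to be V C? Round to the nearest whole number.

118

A map distance of 12 cM corresponds to a recombination frequency of 0.120.
The F1 is V c / v C, so V C is a recombinant gamete class with expected frequency r/2 = 0.120/2 = 0.0600.
Expected number = 0.0600 × 1961 = 117.66 ≈ 118.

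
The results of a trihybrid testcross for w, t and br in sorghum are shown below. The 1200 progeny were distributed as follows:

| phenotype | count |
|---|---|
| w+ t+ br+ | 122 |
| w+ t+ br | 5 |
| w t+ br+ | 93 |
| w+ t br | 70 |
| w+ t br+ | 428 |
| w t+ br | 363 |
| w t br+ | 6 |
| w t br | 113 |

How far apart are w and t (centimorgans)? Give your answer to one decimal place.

The two most frequent reciprocal classes, w+ t br+ and w t+ br, are the parental types, so the F1 was w+ t br+ / w t+ br.
The two rarest classes, w t br+ and w+ t+ br, are the double crossovers. Comparing them with the parentals, only the w allele has switched, so w is the middle locus and the order is br – w – t.
Crossovers in the w–t interval produce the single-crossover classes w+ t+ br+ and w t br (122 + 113 = 235) plus the double crossovers (11).
RF(w–t) = (235 + 11) / 1200 = 246/1200 = 0.2050 → 20.5 centimorgans.

20.5 centimorgans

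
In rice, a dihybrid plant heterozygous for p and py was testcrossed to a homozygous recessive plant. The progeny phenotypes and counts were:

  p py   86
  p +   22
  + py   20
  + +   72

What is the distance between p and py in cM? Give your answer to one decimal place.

21.0 cM

The two most frequent classes, + + (72) and p py (86), are the parental types, so the F1 was + + / p py.
The recombinant classes are + py and p +: 20 + 22 = 42.
Recombination frequency = 42/200 = 0.2100 ≈ 21.0%, i.e. 21.0 cM.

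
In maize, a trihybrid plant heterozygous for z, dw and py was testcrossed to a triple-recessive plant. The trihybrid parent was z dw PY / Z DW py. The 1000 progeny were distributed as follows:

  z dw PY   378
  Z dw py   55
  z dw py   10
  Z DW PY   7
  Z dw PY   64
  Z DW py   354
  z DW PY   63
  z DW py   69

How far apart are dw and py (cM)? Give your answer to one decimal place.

The two rarest classes, z dw py and Z DW PY, are the double crossovers. Comparing them with the parentals, only the py allele has switched, so py is the middle locus and the order is z – py – dw.
Crossovers in the py–dw interval produce the single-crossover classes z DW PY and Z dw py (63 + 55 = 118) plus the double crossovers (17).
RF(py–dw) = (118 + 17) / 1000 = 135/1000 = 0.1350 → 13.5 cM.

13.5 cM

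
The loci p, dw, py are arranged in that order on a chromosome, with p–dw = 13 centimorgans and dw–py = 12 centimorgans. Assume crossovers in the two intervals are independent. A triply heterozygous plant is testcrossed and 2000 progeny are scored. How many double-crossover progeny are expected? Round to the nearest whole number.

Map distances give recombination frequencies of 0.130 and 0.120 for the two intervals.
With no interference, expected double-crossover frequency = 0.130 × 0.120 = 0.01560.
Expected number = 0.01560 × 2000 = 31.20 ≈ 31.

31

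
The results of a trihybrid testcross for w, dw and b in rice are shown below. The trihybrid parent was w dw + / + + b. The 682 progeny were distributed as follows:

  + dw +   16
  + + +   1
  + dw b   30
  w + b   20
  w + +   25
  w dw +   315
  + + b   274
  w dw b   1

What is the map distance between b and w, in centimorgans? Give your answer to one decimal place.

The two rarest classes, w dw b and + + +, are the double crossovers. Comparing them with the parentals, only the b allele has switched, so b is the middle locus and the order is w – b – dw.
Crossovers in the w–b interval produce the single-crossover classes + dw + and w + b (16 + 20 = 36) plus the double crossovers (2).
RF(w–b) = (36 + 2) / 682 = 38/682 = 0.0557 → 5.6 centimorgans.

5.6 centimorgans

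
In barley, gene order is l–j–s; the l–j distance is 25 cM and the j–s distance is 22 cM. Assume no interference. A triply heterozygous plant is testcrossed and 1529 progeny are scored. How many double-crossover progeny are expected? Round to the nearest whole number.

Map distances give recombination frequencies of 0.250 and 0.220 for the two intervals.
With no interference, expected double-crossover frequency = 0.250 × 0.220 = 0.05500.
Expected number = 0.05500 × 1529 = 84.09 ≈ 84.

84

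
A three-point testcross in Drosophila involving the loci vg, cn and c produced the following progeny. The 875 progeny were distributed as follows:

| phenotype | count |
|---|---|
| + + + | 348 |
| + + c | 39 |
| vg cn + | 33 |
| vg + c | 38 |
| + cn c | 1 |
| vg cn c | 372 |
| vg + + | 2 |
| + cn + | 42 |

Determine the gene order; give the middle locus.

vg

The two most frequent reciprocal classes, + + + and vg cn c, are the parental types, so the F1 was + + + / vg cn c.
The two rarest classes, vg + + and + cn c, are the double crossovers. Comparing them with the parentals, only the vg allele has switched, so vg is the middle locus and the order is c – vg – cn.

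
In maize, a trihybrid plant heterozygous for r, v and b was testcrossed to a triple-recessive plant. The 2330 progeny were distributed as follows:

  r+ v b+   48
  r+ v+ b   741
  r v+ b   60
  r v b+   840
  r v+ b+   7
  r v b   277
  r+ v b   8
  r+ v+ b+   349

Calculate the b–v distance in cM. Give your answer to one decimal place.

The two most frequent reciprocal classes, r v b+ and r+ v+ b, are the parental types, so the F1 was r v b+ / r+ v+ b.
The two rarest classes, r v+ b+ and r+ v b, are the double crossovers. Comparing them with the parentals, only the v allele has switched, so v is the middle locus and the order is r – v – b.
Crossovers in the v–b interval produce the single-crossover classes r v b and r+ v+ b+ (277 + 349 = 626) plus the double crossovers (15).
RF(v–b) = (626 + 15) / 2330 = 641/2330 = 0.2751 → 27.5 cM.

27.5 cM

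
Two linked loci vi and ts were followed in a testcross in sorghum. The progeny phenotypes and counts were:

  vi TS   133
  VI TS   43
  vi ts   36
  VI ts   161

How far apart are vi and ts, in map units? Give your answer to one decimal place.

21.2 map units

The two most frequent classes, VI ts (161) and vi TS (133), are the parental types, so the F1 was VI ts / vi TS.
The recombinant classes are VI TS and vi ts: 43 + 36 = 79.
Recombination frequency = 79/373 = 0.2118 ≈ 21.2%, i.e. 21.2 map units.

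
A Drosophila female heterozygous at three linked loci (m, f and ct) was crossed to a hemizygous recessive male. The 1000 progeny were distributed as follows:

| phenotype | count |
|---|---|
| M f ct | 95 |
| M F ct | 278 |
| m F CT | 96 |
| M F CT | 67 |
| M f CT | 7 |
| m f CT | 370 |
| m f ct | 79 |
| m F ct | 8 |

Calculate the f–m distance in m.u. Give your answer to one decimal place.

20.6 m.u.

The two most frequent reciprocal classes, m f CT and M F ct, are the parental types, so the F1 was m f CT / M F ct.
The two rarest classes, M f CT and m F ct, are the double crossovers. Comparing them with the parentals, only the m allele has switched, so m is the middle locus and the order is ct – m – f.
Crossovers in the m–f interval produce the single-crossover classes m F CT and M f ct (96 + 95 = 191) plus the double crossovers (15).
RF(m–f) = (191 + 15) / 1000 = 206/1000 = 0.2060 → 20.6 m.u.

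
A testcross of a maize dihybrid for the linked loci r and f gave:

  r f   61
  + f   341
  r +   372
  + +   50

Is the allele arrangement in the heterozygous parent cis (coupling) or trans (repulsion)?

The two most frequent classes are + f (341) and r + (372); these are the parental (non-recombinant) types.
So the F1 carried + f on one chromosome and r + on the other — the recessive alleles are on opposite chromosomes (trans / repulsion).

trans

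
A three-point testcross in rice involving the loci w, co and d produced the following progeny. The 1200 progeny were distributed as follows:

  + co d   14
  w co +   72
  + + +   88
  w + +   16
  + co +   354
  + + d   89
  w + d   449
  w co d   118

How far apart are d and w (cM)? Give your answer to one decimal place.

15.9 cM

The two most frequent reciprocal classes, w + d and + co +, are the parental types, so the F1 was w + d / + co +.
The two rarest classes, w + + and + co d, are the double crossovers. Comparing them with the parentals, only the d allele has switched, so d is the middle locus and the order is co – d – w.
Crossovers in the d–w interval produce the single-crossover classes + + d and w co + (89 + 72 = 161) plus the double crossovers (30).
RF(d–w) = (161 + 30) / 1200 = 191/1200 = 0.1592 → 15.9 cM.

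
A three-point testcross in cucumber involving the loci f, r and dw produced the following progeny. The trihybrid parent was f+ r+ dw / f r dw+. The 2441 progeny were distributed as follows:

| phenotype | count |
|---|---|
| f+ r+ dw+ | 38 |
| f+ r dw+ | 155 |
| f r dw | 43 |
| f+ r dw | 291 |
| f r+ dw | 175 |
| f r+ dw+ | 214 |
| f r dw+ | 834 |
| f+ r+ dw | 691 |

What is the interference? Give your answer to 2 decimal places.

0.18

The two rarest classes, f+ r+ dw+ and f r dw, are the double crossovers. Comparing them with the parentals, only the dw allele has switched, so dw is the middle locus and the order is f – dw – r.
f–dw: (330 + 81)/2441 = 0.1684; dw–r: (505 + 81)/2441 = 0.2401.
Expected DCO frequency = 0.1684 × 0.2401 ≈ 0.04043; observed = 81/2441 ≈ 0.03318.
Coefficient of coincidence = 0.03318/0.04043 ≈ 0.82; interference = 1 − 0.82 = 0.18.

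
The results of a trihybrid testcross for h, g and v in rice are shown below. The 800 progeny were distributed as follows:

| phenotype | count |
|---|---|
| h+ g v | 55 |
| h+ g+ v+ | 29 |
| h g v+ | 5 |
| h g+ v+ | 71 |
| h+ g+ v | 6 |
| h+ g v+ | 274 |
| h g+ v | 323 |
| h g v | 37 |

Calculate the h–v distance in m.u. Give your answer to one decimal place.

17.1 m.u.

The two most frequent reciprocal classes, h+ g v+ and h g+ v, are the parental types, so the F1 was h+ g v+ / h g+ v.
The two rarest classes, h g v+ and h+ g+ v, are the double crossovers. Comparing them with the parentals, only the h allele has switched, so h is the middle locus and the order is v – h – g.
Crossovers in the v–h interval produce the single-crossover classes h+ g v and h g+ v+ (55 + 71 = 126) plus the double crossovers (11).
RF(v–h) = (126 + 11) / 800 = 137/800 = 0.1713 → 17.1 m.u.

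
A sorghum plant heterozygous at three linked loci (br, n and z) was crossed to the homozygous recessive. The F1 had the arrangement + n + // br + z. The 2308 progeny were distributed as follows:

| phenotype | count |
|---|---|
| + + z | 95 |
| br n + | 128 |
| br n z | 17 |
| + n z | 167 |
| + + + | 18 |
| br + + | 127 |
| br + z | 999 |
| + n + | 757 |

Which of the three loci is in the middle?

The two rarest classes, + + + and br n z, are the double crossovers. Comparing them with the parentals, only the n allele has switched, so n is the middle locus and the order is z – n – br.

n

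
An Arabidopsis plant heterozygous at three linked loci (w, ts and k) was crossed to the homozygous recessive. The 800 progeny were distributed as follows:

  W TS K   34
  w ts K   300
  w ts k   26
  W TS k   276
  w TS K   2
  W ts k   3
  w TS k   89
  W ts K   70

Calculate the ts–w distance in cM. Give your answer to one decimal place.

The two most frequent reciprocal classes, w ts K and W TS k, are the parental types, so the F1 was w ts K / W TS k.
The two rarest classes, w TS K and W ts k, are the double crossovers. Comparing them with the parentals, only the ts allele has switched, so ts is the middle locus and the order is k – ts – w.
Crossovers in the ts–w interval produce the single-crossover classes W ts K and w TS k (70 + 89 = 159) plus the double crossovers (5).
RF(ts–w) = (159 + 5) / 800 = 164/800 = 0.2050 → 20.5 cM.

20.5 cM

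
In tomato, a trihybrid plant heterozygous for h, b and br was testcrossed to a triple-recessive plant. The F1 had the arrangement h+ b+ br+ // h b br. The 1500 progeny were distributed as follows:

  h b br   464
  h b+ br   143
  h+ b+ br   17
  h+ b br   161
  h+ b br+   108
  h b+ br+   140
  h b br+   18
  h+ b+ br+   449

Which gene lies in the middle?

br

The two rarest classes, h+ b+ br and h b br+, are the double crossovers. Comparing them with the parentals, only the br allele has switched, so br is the middle locus and the order is b – br – h.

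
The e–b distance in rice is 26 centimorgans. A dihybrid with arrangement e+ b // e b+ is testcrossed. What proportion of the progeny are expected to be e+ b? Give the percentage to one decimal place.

37.0%

A map distance of 26 centimorgans corresponds to a recombination frequency of 0.260.
The F1 is e+ b / e b+, so e+ b is a parental gamete class with expected frequency (1 − r)/2 = 0.740/2 = 0.3700.
That is 0.3700 = 37.0% of the progeny.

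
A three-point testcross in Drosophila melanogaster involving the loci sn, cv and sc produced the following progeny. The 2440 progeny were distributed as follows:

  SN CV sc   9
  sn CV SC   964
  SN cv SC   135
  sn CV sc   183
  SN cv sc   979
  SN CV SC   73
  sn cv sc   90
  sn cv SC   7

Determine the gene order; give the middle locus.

cv

The two most frequent reciprocal classes, SN cv sc and sn CV SC, are the parental types, so the F1 was SN cv sc / sn CV SC.
The two rarest classes, SN CV sc and sn cv SC, are the double crossovers. Comparing them with the parentals, only the cv allele has switched, so cv is the middle locus and the order is sc – cv – sn.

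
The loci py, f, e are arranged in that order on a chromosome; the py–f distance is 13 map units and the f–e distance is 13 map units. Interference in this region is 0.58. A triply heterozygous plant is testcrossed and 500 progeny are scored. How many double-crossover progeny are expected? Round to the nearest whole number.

4

Map distances give recombination frequencies of 0.130 and 0.130 for the two intervals.
With interference 0.58 (so coincidence = 0.42), expected double-crossover frequency = 0.130 × 0.130 × 0.42 = 0.00710.
Expected number = 0.00710 × 500 = 3.55 ≈ 4.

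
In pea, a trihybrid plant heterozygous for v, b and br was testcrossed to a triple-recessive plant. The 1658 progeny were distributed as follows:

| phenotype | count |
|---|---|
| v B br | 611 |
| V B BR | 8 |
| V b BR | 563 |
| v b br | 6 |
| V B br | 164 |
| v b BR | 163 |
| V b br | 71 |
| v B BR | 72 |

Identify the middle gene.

The two most frequent reciprocal classes, v B br and V b BR, are the parental types, so the F1 was v B br / V b BR.
The two rarest classes, v b br and V B BR, are the double crossovers. Comparing them with the parentals, only the b allele has switched, so b is the middle locus and the order is br – b – v.

b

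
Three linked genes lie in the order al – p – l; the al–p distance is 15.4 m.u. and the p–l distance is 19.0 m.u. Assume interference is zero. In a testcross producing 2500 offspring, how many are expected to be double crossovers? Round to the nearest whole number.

73

Map distances give recombination frequencies of 0.154 and 0.190 for the two intervals.
With no interference, expected double-crossover frequency = 0.154 × 0.190 = 0.02926.
Expected number = 0.02926 × 2500 = 73.15 ≈ 73.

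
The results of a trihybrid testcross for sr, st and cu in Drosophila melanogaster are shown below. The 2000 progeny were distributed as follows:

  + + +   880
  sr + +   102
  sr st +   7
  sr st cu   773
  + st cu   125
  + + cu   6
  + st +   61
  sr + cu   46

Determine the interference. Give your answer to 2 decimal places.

0.10

The two most frequent reciprocal classes, + + + and sr st cu, are the parental types, so the F1 was + + + / sr st cu.
The two rarest classes, + + cu and sr st +, are the double crossovers. Comparing them with the parentals, only the cu allele has switched, so cu is the middle locus and the order is sr – cu – st.
sr–cu: (227 + 13)/2000 = 0.1200; cu–st: (107 + 13)/2000 = 0.0600.
Expected DCO frequency = 0.1200 × 0.0600 ≈ 0.00720; observed = 13/2000 ≈ 0.00650.
Coefficient of coincidence = 0.00650/0.00720 ≈ 0.90; interference = 1 − 0.90 = 0.10.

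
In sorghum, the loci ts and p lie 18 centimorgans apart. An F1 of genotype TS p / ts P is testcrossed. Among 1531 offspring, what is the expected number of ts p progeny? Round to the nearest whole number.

138

A map distance of 18 centimorgans corresponds to a recombination frequency of 0.180.
The F1 is TS p / ts P, so ts p is a recombinant gamete class with expected frequency r/2 = 0.180/2 = 0.0900.
Expected number = 0.0900 × 1531 = 137.79 ≈ 138.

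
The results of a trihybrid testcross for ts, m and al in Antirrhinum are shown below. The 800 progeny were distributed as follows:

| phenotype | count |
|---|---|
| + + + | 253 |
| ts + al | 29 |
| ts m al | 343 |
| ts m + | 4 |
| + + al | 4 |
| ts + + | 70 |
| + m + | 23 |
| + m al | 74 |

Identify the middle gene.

al

The two most frequent reciprocal classes, ts m al and + + +, are the parental types, so the F1 was ts m al / + + +.
The two rarest classes, ts m + and + + al, are the double crossovers. Comparing them with the parentals, only the al allele has switched, so al is the middle locus and the order is m – al – ts.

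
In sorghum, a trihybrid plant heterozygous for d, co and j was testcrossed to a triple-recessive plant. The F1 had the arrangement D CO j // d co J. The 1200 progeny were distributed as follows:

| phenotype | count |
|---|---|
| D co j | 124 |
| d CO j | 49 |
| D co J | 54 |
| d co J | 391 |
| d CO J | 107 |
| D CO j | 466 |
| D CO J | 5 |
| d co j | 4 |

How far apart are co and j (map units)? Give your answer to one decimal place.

20.0 map units

The two rarest classes, D CO J and d co j, are the double crossovers. Comparing them with the parentals, only the j allele has switched, so j is the middle locus and the order is co – j – d.
Crossovers in the co–j interval produce the single-crossover classes D co j and d CO J (124 + 107 = 231) plus the double crossovers (9).
RF(co–j) = (231 + 9) / 1200 = 240/1200 = 0.2000 → 20.0 map units.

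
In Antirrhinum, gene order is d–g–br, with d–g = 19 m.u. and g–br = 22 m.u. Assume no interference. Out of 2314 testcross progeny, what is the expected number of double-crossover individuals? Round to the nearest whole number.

97

Map distances give recombination frequencies of 0.190 and 0.220 for the two intervals.
With no interference, expected double-crossover frequency = 0.190 × 0.220 = 0.04180.
Expected number = 0.04180 × 2314 = 96.73 ≈ 97.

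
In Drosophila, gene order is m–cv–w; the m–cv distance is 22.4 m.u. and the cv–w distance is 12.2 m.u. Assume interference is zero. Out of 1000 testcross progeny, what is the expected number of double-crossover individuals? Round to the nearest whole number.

Map distances give recombination frequencies of 0.224 and 0.122 for the two intervals.
With no interference, expected double-crossover frequency = 0.224 × 0.122 = 0.02733.
Expected number = 0.02733 × 1000 = 27.33 ≈ 27.

27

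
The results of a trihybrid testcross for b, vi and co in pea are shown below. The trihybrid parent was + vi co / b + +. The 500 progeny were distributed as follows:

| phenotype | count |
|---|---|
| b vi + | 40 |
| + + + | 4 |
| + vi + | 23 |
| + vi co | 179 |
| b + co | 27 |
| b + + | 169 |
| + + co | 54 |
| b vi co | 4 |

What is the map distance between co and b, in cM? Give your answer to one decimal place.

The two rarest classes, b vi co and + + +, are the double crossovers. Comparing them with the parentals, only the b allele has switched, so b is the middle locus and the order is co – b – vi.
Crossovers in the co–b interval produce the single-crossover classes + vi + and b + co (23 + 27 = 50) plus the double crossovers (8).
RF(co–b) = (50 + 8) / 500 = 58/500 = 0.1160 → 11.6 cM.

11.6 cM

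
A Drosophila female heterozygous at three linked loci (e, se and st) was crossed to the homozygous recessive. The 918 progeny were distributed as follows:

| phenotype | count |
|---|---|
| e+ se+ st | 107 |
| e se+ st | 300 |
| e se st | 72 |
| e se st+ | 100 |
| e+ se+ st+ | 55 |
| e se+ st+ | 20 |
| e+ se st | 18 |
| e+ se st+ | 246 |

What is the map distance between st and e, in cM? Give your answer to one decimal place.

The two most frequent reciprocal classes, e+ se st+ and e se+ st, are the parental types, so the F1 was e+ se st+ / e se+ st.
The two rarest classes, e+ se st and e se+ st+, are the double crossovers. Comparing them with the parentals, only the st allele has switched, so st is the middle locus and the order is se – st – e.
Crossovers in the st–e interval produce the single-crossover classes e se st+ and e+ se+ st (100 + 107 = 207) plus the double crossovers (38).
RF(st–e) = (207 + 38) / 918 = 245/918 = 0.2669 → 26.7 cM.

26.7 cM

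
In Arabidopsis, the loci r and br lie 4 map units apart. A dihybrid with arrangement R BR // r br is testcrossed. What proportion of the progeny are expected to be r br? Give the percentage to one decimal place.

A map distance of 4 map units corresponds to a recombination frequency of 0.040.
The F1 is R BR / r br, so r br is a parental gamete class with expected frequency (1 − r)/2 = 0.960/2 = 0.4800.
That is 0.4800 = 48.0% of the progeny.

48.0%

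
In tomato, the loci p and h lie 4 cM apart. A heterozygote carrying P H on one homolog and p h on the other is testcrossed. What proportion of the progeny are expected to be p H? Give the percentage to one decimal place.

2.0%

A map distance of 4 cM corresponds to a recombination frequency of 0.040.
The F1 is P H / p h, so p H is a recombinant gamete class with expected frequency r/2 = 0.040/2 = 0.0200.
That is 0.0200 = 2.0% of the progeny.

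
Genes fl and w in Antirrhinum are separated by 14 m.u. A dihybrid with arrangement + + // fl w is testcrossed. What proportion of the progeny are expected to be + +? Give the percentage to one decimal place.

A map distance of 14 m.u. corresponds to a recombination frequency of 0.140.
The F1 is + + / fl w, so + + is a parental gamete class with expected frequency (1 − r)/2 = 0.860/2 = 0.4300.
That is 0.4300 = 43.0% of the progeny.

43.0%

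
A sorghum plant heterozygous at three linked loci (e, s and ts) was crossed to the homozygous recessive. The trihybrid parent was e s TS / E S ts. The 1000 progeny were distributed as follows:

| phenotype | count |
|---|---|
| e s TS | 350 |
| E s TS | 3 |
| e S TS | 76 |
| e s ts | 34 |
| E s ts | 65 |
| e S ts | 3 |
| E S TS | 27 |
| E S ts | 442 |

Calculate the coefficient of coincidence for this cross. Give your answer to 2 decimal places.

0.61

The two rarest classes, E s TS and e S ts, are the double crossovers. Comparing them with the parentals, only the e allele has switched, so e is the middle locus and the order is ts – e – s.
ts–e: (61 + 6)/1000 = 0.0670; e–s: (141 + 6)/1000 = 0.1470.
Expected DCO frequency = 0.0670 × 0.1470 ≈ 0.00985; observed = 6/1000 ≈ 0.00600.
Coefficient of coincidence = 0.00600/0.00985 ≈ 0.61.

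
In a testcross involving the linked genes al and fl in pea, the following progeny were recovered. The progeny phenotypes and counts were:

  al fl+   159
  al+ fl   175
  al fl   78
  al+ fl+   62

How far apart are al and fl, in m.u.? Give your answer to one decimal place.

The two most frequent classes, al+ fl (175) and al fl+ (159), are the parental types, so the F1 was al+ fl / al fl+.
The recombinant classes are al+ fl+ and al fl: 62 + 78 = 140.
Recombination frequency = 140/474 = 0.2954 ≈ 29.5%, i.e. 29.5 m.u.

29.5 m.u.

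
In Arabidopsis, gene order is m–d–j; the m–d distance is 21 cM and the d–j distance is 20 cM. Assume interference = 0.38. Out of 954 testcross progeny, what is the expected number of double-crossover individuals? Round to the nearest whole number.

25

Map distances give recombination frequencies of 0.210 and 0.200 for the two intervals.
With interference 0.38 (so coincidence = 0.62), expected double-crossover frequency = 0.210 × 0.200 × 0.62 = 0.02604.
Expected number = 0.02604 × 954 = 24.84 ≈ 25.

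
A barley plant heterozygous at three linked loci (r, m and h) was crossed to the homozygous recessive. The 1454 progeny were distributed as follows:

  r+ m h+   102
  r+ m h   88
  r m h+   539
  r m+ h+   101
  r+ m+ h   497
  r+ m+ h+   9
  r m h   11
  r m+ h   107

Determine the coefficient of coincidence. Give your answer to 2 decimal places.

The two most frequent reciprocal classes, r m h+ and r+ m+ h, are the parental types, so the F1 was r m h+ / r+ m+ h.
The two rarest classes, r m h and r+ m+ h+, are the double crossovers. Comparing them with the parentals, only the h allele has switched, so h is the middle locus and the order is r – h – m.
r–h: (209 + 20)/1454 = 0.1575; h–m: (189 + 20)/1454 = 0.1437.
Expected DCO frequency = 0.1575 × 0.1437 ≈ 0.02263; observed = 20/1454 ≈ 0.01376.
Coefficient of coincidence = 0.01376/0.02263 ≈ 0.61.

0.61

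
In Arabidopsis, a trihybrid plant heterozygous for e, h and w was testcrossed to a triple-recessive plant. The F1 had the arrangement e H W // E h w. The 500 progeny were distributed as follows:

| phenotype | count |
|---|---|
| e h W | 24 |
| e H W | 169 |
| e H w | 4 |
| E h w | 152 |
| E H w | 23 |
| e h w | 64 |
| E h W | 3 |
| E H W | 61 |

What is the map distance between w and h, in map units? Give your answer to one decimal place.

10.8 map units

The two rarest classes, e H w and E h W, are the double crossovers. Comparing them with the parentals, only the w allele has switched, so w is the middle locus and the order is h – w – e.
Crossovers in the h–w interval produce the single-crossover classes e h W and E H w (24 + 23 = 47) plus the double crossovers (7).
RF(h–w) = (47 + 7) / 500 = 54/500 = 0.1080 → 10.8 map units.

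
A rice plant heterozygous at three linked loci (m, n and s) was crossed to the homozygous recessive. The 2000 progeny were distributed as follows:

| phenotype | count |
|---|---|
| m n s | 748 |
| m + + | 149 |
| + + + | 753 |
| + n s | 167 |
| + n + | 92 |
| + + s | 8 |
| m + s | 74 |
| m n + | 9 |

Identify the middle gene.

The two most frequent reciprocal classes, m n s and + + +, are the parental types, so the F1 was m n s / + + +.
The two rarest classes, m n + and + + s, are the double crossovers. Comparing them with the parentals, only the s allele has switched, so s is the middle locus and the order is n – s – m.

s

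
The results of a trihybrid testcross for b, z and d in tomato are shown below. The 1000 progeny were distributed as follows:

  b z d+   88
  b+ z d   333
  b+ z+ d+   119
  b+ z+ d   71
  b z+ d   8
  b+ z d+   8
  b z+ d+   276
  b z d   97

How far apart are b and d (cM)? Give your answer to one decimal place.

23.2 cM

The two most frequent reciprocal classes, b z+ d+ and b+ z d, are the parental types, so the F1 was b z+ d+ / b+ z d.
The two rarest classes, b z+ d and b+ z d+, are the double crossovers. Comparing them with the parentals, only the d allele has switched, so d is the middle locus and the order is b – d – z.
Crossovers in the b–d interval produce the single-crossover classes b+ z+ d+ and b z d (119 + 97 = 216) plus the double crossovers (16).
RF(b–d) = (216 + 16) / 1000 = 232/1000 = 0.2320 → 23.2 cM.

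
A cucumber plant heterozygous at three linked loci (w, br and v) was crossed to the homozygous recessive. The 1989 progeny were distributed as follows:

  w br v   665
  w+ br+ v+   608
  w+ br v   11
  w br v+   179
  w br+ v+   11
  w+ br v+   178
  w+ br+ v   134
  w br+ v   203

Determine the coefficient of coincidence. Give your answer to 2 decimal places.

The two most frequent reciprocal classes, w br v and w+ br+ v+, are the parental types, so the F1 was w br v / w+ br+ v+.
The two rarest classes, w+ br v and w br+ v+, are the double crossovers. Comparing them with the parentals, only the w allele has switched, so w is the middle locus and the order is v – w – br.
v–w: (313 + 22)/1989 = 0.1684; w–br: (381 + 22)/1989 = 0.2026.
Expected DCO frequency = 0.1684 × 0.2026 ≈ 0.03412; observed = 22/1989 ≈ 0.01106.
Coefficient of coincidence = 0.01106/0.03412 ≈ 0.32.

0.32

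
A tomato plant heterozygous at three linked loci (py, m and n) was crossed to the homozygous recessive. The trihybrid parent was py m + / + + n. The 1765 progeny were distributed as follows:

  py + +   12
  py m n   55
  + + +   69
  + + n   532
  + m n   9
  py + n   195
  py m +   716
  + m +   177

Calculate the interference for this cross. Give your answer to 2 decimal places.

0.35

The two rarest classes, py + + and + m n, are the double crossovers. Comparing them with the parentals, only the m allele has switched, so m is the middle locus and the order is py – m – n.
py–m: (372 + 21)/1765 = 0.2227; m–n: (124 + 21)/1765 = 0.0822.
Expected DCO frequency = 0.2227 × 0.0822 ≈ 0.01831; observed = 21/1765 ≈ 0.01190.
Coefficient of coincidence = 0.01190/0.01831 ≈ 0.65; interference = 1 − 0.65 = 0.35.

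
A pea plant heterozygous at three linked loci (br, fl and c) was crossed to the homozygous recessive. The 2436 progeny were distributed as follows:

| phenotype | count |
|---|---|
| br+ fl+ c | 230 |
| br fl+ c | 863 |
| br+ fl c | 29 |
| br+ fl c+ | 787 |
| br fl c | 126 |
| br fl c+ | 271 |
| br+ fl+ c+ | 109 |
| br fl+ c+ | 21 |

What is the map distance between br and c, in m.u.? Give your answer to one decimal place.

The two most frequent reciprocal classes, br fl+ c and br+ fl c+, are the parental types, so the F1 was br fl+ c / br+ fl c+.
The two rarest classes, br fl+ c+ and br+ fl c, are the double crossovers. Comparing them with the parentals, only the c allele has switched, so c is the middle locus and the order is fl – c – br.
Crossovers in the c–br interval produce the single-crossover classes br+ fl+ c and br fl c+ (230 + 271 = 501) plus the double crossovers (50).
RF(c–br) = (501 + 50) / 2436 = 551/2436 = 0.2262 → 22.6 m.u.

22.6 m.u.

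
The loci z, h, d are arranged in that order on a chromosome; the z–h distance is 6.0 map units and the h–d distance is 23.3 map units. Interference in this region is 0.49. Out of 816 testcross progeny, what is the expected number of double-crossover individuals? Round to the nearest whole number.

Map distances give recombination frequencies of 0.060 and 0.233 for the two intervals.
With interference 0.49 (so coincidence = 0.51), expected double-crossover frequency = 0.060 × 0.233 × 0.51 = 0.00713.
Expected number = 0.00713 × 816 = 5.82 ≈ 6.

6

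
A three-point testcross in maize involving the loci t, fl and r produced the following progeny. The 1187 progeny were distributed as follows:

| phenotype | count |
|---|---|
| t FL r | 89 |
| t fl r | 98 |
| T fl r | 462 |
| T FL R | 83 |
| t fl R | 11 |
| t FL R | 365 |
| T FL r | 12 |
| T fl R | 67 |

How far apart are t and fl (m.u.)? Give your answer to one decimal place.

17.2 m.u.

The two most frequent reciprocal classes, t FL R and T fl r, are the parental types, so the F1 was t FL R / T fl r.
The two rarest classes, t fl R and T FL r, are the double crossovers. Comparing them with the parentals, only the fl allele has switched, so fl is the middle locus and the order is r – fl – t.
Crossovers in the fl–t interval produce the single-crossover classes T FL R and t fl r (83 + 98 = 181) plus the double crossovers (23).
RF(fl–t) = (181 + 23) / 1187 = 204/1187 = 0.1719 → 17.2 m.u.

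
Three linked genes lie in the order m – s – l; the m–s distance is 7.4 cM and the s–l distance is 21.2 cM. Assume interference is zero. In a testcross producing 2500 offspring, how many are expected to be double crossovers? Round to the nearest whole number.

39

Map distances give recombination frequencies of 0.074 and 0.212 for the two intervals.
With no interference, expected double-crossover frequency = 0.074 × 0.212 = 0.01569.
Expected number = 0.01569 × 2500 = 39.22 ≈ 39.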